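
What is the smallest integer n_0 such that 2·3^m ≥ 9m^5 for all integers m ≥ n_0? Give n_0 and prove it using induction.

At m = 13: 3188646 < 3341637, so the inequality fails and n_0 ≥ 14. We prove 2·3^m ≥ 9m^5 for all m ≥ 14.
Base step (m = 14): 2·3^m = 9565938 and 9m^5 = 4840416, so 9565938 ≥ 4840416.
Suppose the result is true for m = i, so 2·3^i ≥ 9i^5.
Then 2·3^(i + 1) = 3·(2·3^i) ≥ 3·(9i^5).
Also, for i ≥ 14 we have 3·(9i^5) ≥ 9(i+1)^5, since 3 ≥ (1 + 1/i)^5 for all i ≥ 14.
Combining, 2·3^(i + 1) ≥ 9(i+1)^5.
This completes the induction.
Hence the smallest such n_0 is 14.

n_0 = 14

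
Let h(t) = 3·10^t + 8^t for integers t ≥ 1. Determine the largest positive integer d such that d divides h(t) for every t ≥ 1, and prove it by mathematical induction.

d = 2

Computing the first values: h(1) = 38 and h(2) = 364; gcd(38, 364) = 2, so d ≤ 2.
We prove 2 | 3·10^t + 8^t for all t ≥ 1 by induction on t.
Base case (t = 1): h(1) = 38 = 2·(19), so 2 | h(1).
For the inductive step, assume it holds for an arbitrary j ≥ 1, i.e. 2 | h(j). Then
h(j+1) − 10·h(j) = (3·10^(j+1) + 8^(j+1)) − 10·(3·10^j + 8^j) = (1)·8^j·(8 − 10) = (-2)·8^j. Since 2 | h(j) by the inductive hypothesis, 2 | 10·h(j); and 2 | -2 since -2 = 2·-1. Therefore 2 | h(j+1).
This completes the induction.
Therefore the largest such d is 2.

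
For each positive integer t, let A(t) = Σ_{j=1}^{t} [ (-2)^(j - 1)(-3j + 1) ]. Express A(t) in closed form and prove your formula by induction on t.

We claim A(t) = (-2)^t·t for all t ≥ 1.
Base step (t = 1): A(1) = -2, and the closed form gives -2. They agree.
For the inductive step, assume it holds for an arbitrary j ≥ 1, so A(j) = (-2)^j·j.
Then A(j+1) = A(j) + ((-2)^j(-3j - 2)) = ((-2)^j·j) + ((-2)^j(-3j - 2)).
Simplifying, A(j+1) = (-2)^(j + 1)(j + 1) = (-2)^(j+1)·(j+1),
which is the closed form with t = j+1.
By the principle of mathematical induction, the result holds for all t ≥ 1.

A(t) = (-2)^t·t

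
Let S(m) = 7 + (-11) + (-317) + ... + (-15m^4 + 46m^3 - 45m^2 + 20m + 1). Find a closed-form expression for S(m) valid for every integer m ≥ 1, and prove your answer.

S(m) = -m(3m^4 - 4m^3 - 3m^2 + m - 4)

We claim S(m) = -m(3m^4 - 4m^3 - 3m^2 + m - 4) for all m ≥ 1.
For the base case m = 1: S(1) = 7, and the closed form gives 7. They agree.
Inductive step: assume the claim holds for m = k, so S(k) = k(-3k^4 + 4k^3 + 3k^2 - k + 4).
Then S(k+1) = S(k) + (-15k^4 - 14k^3 + 3k^2 + 8k + 7) = (k(-3k^4 + 4k^3 + 3k^2 - k + 4)) + (-15k^4 - 14k^3 + 3k^2 + 8k + 7).
Simplifying, S(k+1) = -(k + 1)(3k^4 + 8k^3 + 3k^2 - 5k - 7) = -(k+1)(3(k+1)^4 - 4(k+1)^3 - 3(k+1)^2 + (k+1) - 4),
which is the closed form with m = k+1.
Hence, by induction on m, the claim holds for every m ≥ 1.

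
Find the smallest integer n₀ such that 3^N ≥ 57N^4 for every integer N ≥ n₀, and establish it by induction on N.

At N = 13: 1594323 < 1627977, so the inequality fails and n₀ ≥ 14. We prove 3^N ≥ 57N^4 for all N ≥ 14.
Base step (N = 14): 3^N = 4782969 and 57N^4 = 2189712, so 4782969 ≥ 2189712.
Suppose the result is true for N = k, so 3^k ≥ 57k^4.
Then 3^(k + 1) = 3·(3^k) ≥ 3·(57k^4).
Also, for k ≥ 14 we have 3·(57k^4) ≥ 57(k+1)^4, since 3 ≥ (1 + 1/k)^4 for all k ≥ 14.
Combining, 3^(k + 1) ≥ 57(k+1)^4.
By induction, the statement is established for all N ≥ 14.
Hence the smallest such n₀ is 14.

n₀ = 14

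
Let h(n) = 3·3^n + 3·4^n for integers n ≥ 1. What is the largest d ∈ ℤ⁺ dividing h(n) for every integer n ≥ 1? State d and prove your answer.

Computing the first values: h(1) = 21 and h(2) = 75; gcd(21, 75) = 3, so d ≤ 3.
We prove 3 | 3·3^n + 3·4^n for all n ≥ 1 by induction on n.
When n = 1: h(1) = 21 = 3·(7), so 3 | h(1).
Inductive step: suppose the statement holds for some p ≥ 1, i.e. 3 | h(p). Then
h(p+1) − 4·h(p) = (3·3^(p+1) + 3·4^(p+1)) − 4·(3·3^p + 3·4^p) = (3)·3^p·(3 − 4) = (-3)·3^p. Since 3 | h(p) by the inductive hypothesis, 3 | 4·h(p); and 3 | -3 since -3 = 3·-1. Therefore 3 | h(p+1).
By the principle of mathematical induction, the result holds for all n ≥ 1.
Therefore the largest such d is 3.

d = 3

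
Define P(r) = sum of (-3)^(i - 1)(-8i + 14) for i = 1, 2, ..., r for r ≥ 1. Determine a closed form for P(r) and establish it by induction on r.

We claim P(r) = (-3)^r(2r - 3) + 3 for all r ≥ 1.
For the base case r = 1: P(1) = 6, and the closed form gives 6. They agree.
For the inductive step, assume it holds for an arbitrary i ≥ 1, so P(i) = (-3)^i(2i - 3) + 3.
Then P(i+1) = P(i) + ((-3)^i(-8i + 6)) = ((-3)^i(2i - 3) + 3) + ((-3)^i(-8i + 6)).
Simplifying, P(i+1) = -6(-3)^i·i + 3(-3)^i + 3 = (-3)^(i+1)(2(i+1) - 3) + 3,
which is the closed form with r = i+1.
Hence, by induction on r, the claim holds for every r ≥ 1.

P(r) = (-3)^r(2r - 3) + 3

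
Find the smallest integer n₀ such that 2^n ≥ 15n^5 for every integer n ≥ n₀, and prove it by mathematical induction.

At n = 27: 134217728 < 215233605, so the inequality fails and n₀ ≥ 28. We prove 2^n ≥ 15n^5 for all n ≥ 28.
Base case (n = 28): 2^n = 268435456 and 15n^5 = 258155520, so 268435456 ≥ 258155520.
For the inductive step, assume it holds for an arbitrary k ≥ 28, so 2^k ≥ 15k^5.
Then 2^(k + 1) = 2·(2^k) ≥ 2·(15k^5).
Also, for k ≥ 28 we have 2·(15k^5) ≥ 15(k+1)^5, since 2 ≥ (1 + 1/k)^5 for all k ≥ 28.
Combining, 2^(k + 1) ≥ 15(k+1)^5.
Hence, by induction on n, the claim holds for every n ≥ 28.
Hence the smallest such n₀ is 28.

n₀ = 28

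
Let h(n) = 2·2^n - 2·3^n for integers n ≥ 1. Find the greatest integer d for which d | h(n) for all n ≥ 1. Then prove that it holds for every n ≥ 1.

d = 2

Computing the first values: h(1) = -2 and h(2) = -10; gcd(-2, -10) = 2, so d ≤ 2.
We prove 2 | 2·2^n - 2·3^n for all n ≥ 1 by induction on n.
For the base case n = 1: h(1) = -2 = 2·(-1), so 2 | h(1).
Inductive step: suppose the statement holds for some j ≥ 1, i.e. 2 | h(j). Then
h(j+1) − 3·h(j) = (2·2^(j+1) - 2·3^(j+1)) − 3·(2·2^j - 2·3^j) = (2)·2^j·(2 − 3) = (-2)·2^j. Since 2 | h(j) by the inductive hypothesis, 2 | 3·h(j); and 2 | -2 since -2 = 2·-1. Therefore 2 | h(j+1).
By the principle of mathematical induction, the result holds for all n ≥ 1.
Therefore the largest such d is 2.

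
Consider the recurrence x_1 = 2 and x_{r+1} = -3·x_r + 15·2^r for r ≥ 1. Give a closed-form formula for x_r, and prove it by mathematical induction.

x_r = -4(-3)^(r - 1) + 3·2^r

Computing the first terms: x_1 = 2, x_2 = 24, x_3 = -12. This suggests x_r = -4(-3)^(r - 1) + 3·2^r.
Base case (r = 1): the formula gives 2 = 2 = x_1.
Inductive step: assume the claim holds for r = m, so x_m = -4(-3)^(m - 1) + 3·2^m.
Then x_{m+1} = -3·x_m + 15·2^m = -3·(-4(-3)^(m - 1) + 3·2^m) + 15·2^m = -4(-3)^m + 3·2^(m + 1) = -4(-3)^((m+1) - 1) + 3·2^(m+1),
which is the claimed formula at r = m+1.
By induction, the statement is established for all r ≥ 1.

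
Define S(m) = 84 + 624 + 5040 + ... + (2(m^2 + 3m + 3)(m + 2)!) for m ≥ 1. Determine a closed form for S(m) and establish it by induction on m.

We claim S(m) = (2m + 2)(m + 3)! - 12 for all m ≥ 1.
Base case (m = 1): S(1) = 84, and the closed form gives 84. They agree.
Suppose the result is true for m = i, so S(i) = (2i + 2)(i + 3)! - 12.
Then S(i+1) = S(i) + (2(i^2 + 5i + 7)(i + 3)!) = ((2i + 2)(i + 3)! - 12) + (2(i^2 + 5i + 7)(i + 3)!).
Simplifying, S(i+1) = (2(i+1) + 2)((i+1) + 3)! - 12,
which is the closed form with m = i+1.
Hence, by induction on m, the claim holds for every m ≥ 1.

S(m) = (2m + 2)(m + 3)! - 12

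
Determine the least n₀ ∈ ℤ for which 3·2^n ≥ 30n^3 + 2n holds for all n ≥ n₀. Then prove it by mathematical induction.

n₀ = 16

At n = 15: 98304 < 101280, so the inequality fails and n₀ ≥ 16. We prove 3·2^n ≥ 30n^3 + 2n for all n ≥ 16.
When n = 16: 3·2^n = 196608 and 30n^3 + 2n = 122912, so 196608 ≥ 122912.
For the inductive step, assume it holds for an arbitrary r ≥ 16, so 3·2^r ≥ 30r^3 + 2r.
Then 3·2^(r + 1) = 2·(3·2^r) ≥ 2·(30r^3 + 2r).
Also, for r ≥ 16 we have 2·(30r^3 + 2r) ≥ 30(r+1)^3 + 2(r+1), since 2·(30r^3 + 2r) − (30(r+1)^3 + 2(r+1)) = 30r^3 - 90r^2 - 88r - 32, which is nonnegative for all r ≥ 16.
Combining, 3·2^(r + 1) ≥ 30(r+1)^3 + 2(r+1).
By induction, the statement is established for all n ≥ 16.
Hence the smallest such n₀ is 16.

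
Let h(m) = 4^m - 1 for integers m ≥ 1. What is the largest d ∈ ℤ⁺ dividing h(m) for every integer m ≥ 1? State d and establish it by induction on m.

Computing the first values: h(1) = 3 and h(2) = 15; gcd(3, 15) = 3, so d ≤ 3.
We prove 3 | 4^m - 1 for all m ≥ 1 by induction on m.
Base step (m = 1): h(1) = 3 = 3·(1), so 3 | h(1).
Inductive step: suppose the statement holds for some i ≥ 1, i.e. 3 | h(i). Then
4^{i+1} − 1^{i+1} = 4·4^i − 1·1^i = 4·(4^i − 1^i) + (3)·1^i. The first term is divisible by 3 by the inductive hypothesis, and the second term (3)·1^i is divisible by 3 since 3 | 3. Hence 3 | h(i+1).
By the principle of mathematical induction, the result holds for all m ≥ 1.
Therefore the largest such d is 3.

d = 3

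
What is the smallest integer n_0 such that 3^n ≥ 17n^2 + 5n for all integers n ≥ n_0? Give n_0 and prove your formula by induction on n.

n_0 = 6

At n = 5: 243 < 450, so the inequality fails and n_0 ≥ 6. We prove 3^n ≥ 17n^2 + 5n for all n ≥ 6.
When n = 6: 3^n = 729 and 17n^2 + 5n = 642, so 729 ≥ 642.
Suppose the result is true for n = j, so 3^j ≥ 17j^2 + 5j.
Then 3^(j + 1) = 3·(3^j) ≥ 3·(17j^2 + 5j).
Also, for j ≥ 6 we have 3·(17j^2 + 5j) ≥ 17(j+1)^2 + 5(j+1), since 3·(17j^2 + 5j) − (17(j+1)^2 + 5(j+1)) = 34j^2 - 24j - 22, which is nonnegative for all j ≥ 6.
Combining, 3^(j + 1) ≥ 17(j+1)^2 + 5(j+1).
Hence, by induction on n, the claim holds for every n ≥ 6.
Hence the smallest such n_0 is 6.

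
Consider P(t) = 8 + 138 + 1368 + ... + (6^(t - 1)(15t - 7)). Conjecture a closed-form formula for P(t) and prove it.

P(t) = 6^t(3t - 2) + 2

We claim P(t) = 6^t(3t - 2) + 2 for all t ≥ 1.
For the base case t = 1: P(1) = 8, and the closed form gives 8. They agree.
For the inductive step, assume it holds for an arbitrary j ≥ 1, so P(j) = 6^j(3j - 2) + 2.
Then P(j+1) = P(j) + (6^j(15j + 8)) = (6^j(3j - 2) + 2) + (6^j(15j + 8)).
Simplifying, P(j+1) = 18·6^j·j + 6·6^j + 2 = 6^(j+1)(3(j+1) - 2) + 2,
which is the closed form with t = j+1.
By induction, the statement is established for all t ≥ 1.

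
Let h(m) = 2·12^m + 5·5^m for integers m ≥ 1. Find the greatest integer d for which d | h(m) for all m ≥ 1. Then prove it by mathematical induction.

Computing the first values: h(1) = 49 and h(2) = 413; gcd(49, 413) = 7, so d ≤ 7.
We prove 7 | 2·12^m + 5·5^m for all m ≥ 1 by induction on m.
Base case (m = 1): h(1) = 49 = 7·(7), so 7 | h(1).
Suppose the result is true for m = r, i.e. 7 | h(r). Then
h(r+1) − 12·h(r) = (2·12^(r+1) + 5·5^(r+1)) − 12·(2·12^r + 5·5^r) = (5)·5^r·(5 − 12) = (-35)·5^r. Since 7 | h(r) by the inductive hypothesis, 7 | 12·h(r); and 7 | -35 since -35 = 7·-5. Therefore 7 | h(r+1).
Hence, by induction on m, the claim holds for every m ≥ 1.
Therefore the largest such d is 7.

d = 7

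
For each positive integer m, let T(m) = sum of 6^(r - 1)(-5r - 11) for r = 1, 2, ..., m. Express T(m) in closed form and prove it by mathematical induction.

T(m) = -6^m(m + 2) + 2

We claim T(m) = -6^m(m + 2) + 2 for all m ≥ 1.
When m = 1: T(1) = -16, and the closed form gives -16. They agree.
Inductive step: assume the claim holds for m = r, so T(r) = -6^r(r + 2) + 2.
Then T(r+1) = T(r) + (6^r(-5r - 16)) = (-6^r(r + 2) + 2) + (6^r(-5r - 16)).
Simplifying, T(r+1) = -6·6^r·r - 18·6^r + 2 = -6^(r+1)((r+1) + 2) + 2,
which is the closed form with m = r+1.
By the principle of mathematical induction, the result holds for all m ≥ 1.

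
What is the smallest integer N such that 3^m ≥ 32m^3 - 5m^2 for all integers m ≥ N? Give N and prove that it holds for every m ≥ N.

At m = 9: 19683 < 22923, so the inequality fails and N ≥ 10. We prove 3^m ≥ 32m^3 - 5m^2 for all m ≥ 10.
Base step (m = 10): 3^m = 59049 and 32m^3 - 5m^2 = 31500, so 59049 ≥ 31500.
Suppose the result is true for m = p, so 3^p ≥ 32p^3 - 5p^2.
Then 3^(p + 1) = 3·(3^p) ≥ 3·(32p^3 - 5p^2).
Also, for p ≥ 10 we have 3·(32p^3 - 5p^2) ≥ 32(p+1)^3 - 5(p+1)^2, since 3·(32p^3 - 5p^2) − (32(p+1)^3 - 5(p+1)^2) = 64p^3 - 106p^2 - 86p - 27, which is nonnegative for all p ≥ 10.
Combining, 3^(p + 1) ≥ 32(p+1)^3 - 5(p+1)^2.
By induction, the statement is established for all m ≥ 10.
Hence the smallest such N is 10.

N = 10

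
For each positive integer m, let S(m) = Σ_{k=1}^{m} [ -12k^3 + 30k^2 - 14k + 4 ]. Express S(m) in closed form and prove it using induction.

S(m) = -m(3m^3 - 4m^2 - 5m - 2)

We claim S(m) = -m(3m^3 - 4m^2 - 5m - 2) for all m ≥ 1.
Base step (m = 1): S(1) = 8, and the closed form gives 8. They agree.
Inductive step: assume the claim holds for m = k, so S(k) = k(-3k^3 + 4k^2 + 5k + 2).
Then S(k+1) = S(k) + (-12k^3 - 6k^2 + 10k + 8) = (k(-3k^3 + 4k^2 + 5k + 2)) + (-12k^3 - 6k^2 + 10k + 8).
Simplifying, S(k+1) = -(k + 1)(3k^3 + 5k^2 - 4k - 8) = -(k+1)(3(k+1)^3 - 4(k+1)^2 - 5(k+1) - 2),
which is the closed form with m = k+1.
This completes the induction.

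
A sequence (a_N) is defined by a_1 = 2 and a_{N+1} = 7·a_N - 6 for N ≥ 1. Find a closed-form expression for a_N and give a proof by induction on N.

a_N = 7^(N - 1) + 1

Computing the first terms: a_1 = 2, a_2 = 8, a_3 = 50. This suggests a_N = 7^(N - 1) + 1.
For the base case N = 1: the formula gives 2 = 2 = a_1.
Inductive step: suppose the statement holds for some i ≥ 1, so a_i = 7^(i - 1) + 1.
Then a_{i+1} = 7·a_i - 6 = 7·(7^(i - 1) + 1) - 6 = 7^i + 1 = 7^((i+1) - 1) + 1,
which is the claimed formula at N = i+1.
By induction, the statement is established for all N ≥ 1.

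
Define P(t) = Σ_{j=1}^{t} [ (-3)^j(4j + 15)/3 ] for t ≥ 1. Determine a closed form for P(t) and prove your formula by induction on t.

We claim P(t) = (-3)^t(t + 4) - 4 for all t ≥ 1.
Base step (t = 1): P(1) = -19, and the closed form gives -19. They agree.
Inductive step: suppose the statement holds for some j ≥ 1, so P(j) = (-3)^j(j + 4) - 4.
Then P(j+1) = P(j) + ((-3)^j(-4j - 19)) = ((-3)^j(j + 4) - 4) + ((-3)^j(-4j - 19)).
Simplifying, P(j+1) = -3(-3)^j·j - 15(-3)^j - 4 = (-3)^(j+1)((j+1) + 4) - 4,
which is the closed form with t = j+1.
This completes the induction.

P(t) = (-3)^t(t + 4) - 4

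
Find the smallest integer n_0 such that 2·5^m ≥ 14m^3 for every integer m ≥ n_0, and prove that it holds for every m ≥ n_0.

At m = 3: 250 < 378, so the inequality fails and n_0 ≥ 4. We prove 2·5^m ≥ 14m^3 for all m ≥ 4.
Base case (m = 4): 2·5^m = 1250 and 14m^3 = 896, so 1250 ≥ 896.
For the inductive step, assume it holds for an arbitrary i ≥ 4, so 2·5^i ≥ 14i^3.
Then 2·5^(i + 1) = 5·(2·5^i) ≥ 5·(14i^3).
Also, for i ≥ 4 we have 5·(14i^3) ≥ 14(i+1)^3, since 5 ≥ (1 + 1/i)^3 for all i ≥ 4.
Combining, 2·5^(i + 1) ≥ 14(i+1)^3.
By the principle of mathematical induction, the result holds for all m ≥ 4.
Hence the smallest such n_0 is 4.

n_0 = 4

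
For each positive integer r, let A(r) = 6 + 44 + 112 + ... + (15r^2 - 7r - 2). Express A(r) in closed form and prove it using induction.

We claim A(r) = r(5r^2 + 4r - 3) for all r ≥ 1.
When r = 1: A(1) = 6, and the closed form gives 6. They agree.
Inductive step: assume the claim holds for r = p, so A(p) = p(5p^2 + 4p - 3).
Then A(p+1) = A(p) + (15p^2 + 23p + 6) = (p(5p^2 + 4p - 3)) + (15p^2 + 23p + 6).
Simplifying, A(p+1) = (p + 1)(5p^2 + 14p + 6) = (p+1)(5(p+1)^2 + 4(p+1) - 3),
which is the closed form with r = p+1.
This completes the induction.

A(r) = r(5r^2 + 4r - 3)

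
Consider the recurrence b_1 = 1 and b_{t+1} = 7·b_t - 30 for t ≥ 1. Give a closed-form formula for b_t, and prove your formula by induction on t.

Computing the first terms: b_1 = 1, b_2 = -23, b_3 = -191. This suggests b_t = -4·7^(t - 1) + 5.
For the base case t = 1: the formula gives 1 = 1 = b_1.
Inductive step: assume the claim holds for t = j, so b_j = -4·7^(j - 1) + 5.
Then b_{j+1} = 7·b_j - 30 = 7·(-4·7^(j - 1) + 5) - 30 = -4·7^j + 5 = -4·7^((j+1) - 1) + 5,
which is the claimed formula at t = j+1.
By the principle of mathematical induction, the result holds for all t ≥ 1.

b_t = -4·7^(t - 1) + 5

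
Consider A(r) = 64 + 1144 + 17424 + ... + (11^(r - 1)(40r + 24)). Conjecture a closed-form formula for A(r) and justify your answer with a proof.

We claim A(r) = 2·11^r(2r + 1) - 2 for all r ≥ 1.
Base case (r = 1): A(1) = 64, and the closed form gives 64. They agree.
Inductive step: suppose the statement holds for some i ≥ 1, so A(i) = 2·11^i(2i + 1) - 2.
Then A(i+1) = A(i) + (11^i(40i + 64)) = (2·11^i(2i + 1) - 2) + (11^i(40i + 64)).
Simplifying, A(i+1) = 44·11^i·i + 66·11^i - 2 = 2·11^(i+1)(2(i+1) + 1) - 2,
which is the closed form with r = i+1.
By the principle of mathematical induction, the result holds for all r ≥ 1.

A(r) = 2·11^r(2r + 1) - 2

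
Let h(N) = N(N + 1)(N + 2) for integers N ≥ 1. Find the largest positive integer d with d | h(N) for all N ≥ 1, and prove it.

Computing the first values: h(1) = 6 and h(2) = 24; gcd(6, 24) = 6, so d ≤ 6.
We prove 6 | N(N + 1)(N + 2) for all N ≥ 1 by induction on N.
For the base case N = 1: h(1) = 6 = 6·(1), so 6 | h(1).
For the inductive step, assume it holds for an arbitrary p ≥ 1, i.e. 6 | h(p). Then
h(p+1) − h(p) = (p+1)·(p+2)·(p+3) − p·(p+1)·(p+2) = (p+1)·(p+2)·[(p+3) − p] = 3·(p+1)·(p+2). The product of 2 consecutive integers is divisible by (2)! = 2, so h(p+1) − h(p) is divisible by 3·2 = 6. By the inductive hypothesis 6 | h(p), hence 6 | h(p+1).
By induction, the statement is established for all N ≥ 1.
Therefore the largest such d is 6.

d = 6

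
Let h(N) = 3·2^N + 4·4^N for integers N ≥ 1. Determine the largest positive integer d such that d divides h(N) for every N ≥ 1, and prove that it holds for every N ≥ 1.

Computing the first values: h(1) = 22 and h(2) = 76; gcd(22, 76) = 2, so d ≤ 2.
We prove 2 | 3·2^N + 4·4^N for all N ≥ 1 by induction on N.
Base step (N = 1): h(1) = 22 = 2·(11), so 2 | h(1).
Inductive step: suppose the statement holds for some p ≥ 1, i.e. 2 | h(p). Then
h(p+1) − 4·h(p) = (3·2^(p+1) + 4·4^(p+1)) − 4·(3·2^p + 4·4^p) = (3)·2^p·(2 − 4) = (-6)·2^p. Since 2 | h(p) by the inductive hypothesis, 2 | 4·h(p); and 2 | -6 since -6 = 2·-3. Therefore 2 | h(p+1).
Hence, by induction on N, the claim holds for every N ≥ 1.
Therefore the largest such d is 2.

d = 2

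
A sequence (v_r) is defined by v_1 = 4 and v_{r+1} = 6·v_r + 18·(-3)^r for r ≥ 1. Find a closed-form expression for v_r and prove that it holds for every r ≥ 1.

v_r = -2(-3)^r - 2·6^(r - 1)

Computing the first terms: v_1 = 4, v_2 = -30, v_3 = -18. This suggests v_r = -2(-3)^r - 2·6^(r - 1).
Base case (r = 1): the formula gives 4 = 4 = v_1.
For the inductive step, assume it holds for an arbitrary k ≥ 1, so v_k = -2(-3)^k - 2·6^(k - 1).
Then v_{k+1} = 6·v_k + 18·(-3)^k = 6·(-2(-3)^k - 2·6^(k - 1)) + 18·(-3)^k = -2(-3)^(k + 1) - 2·6^k = -2(-3)^(k+1) - 2·6^((k+1) - 1),
which is the claimed formula at r = k+1.
By the principle of mathematical induction, the result holds for all r ≥ 1.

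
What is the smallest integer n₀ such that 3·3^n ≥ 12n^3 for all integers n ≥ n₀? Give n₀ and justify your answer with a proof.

At n = 6: 2187 < 2592, so the inequality fails and n₀ ≥ 7. We prove 3·3^n ≥ 12n^3 for all n ≥ 7.
For the base case n = 7: 3·3^n = 6561 and 12n^3 = 4116, so 6561 ≥ 4116.
Suppose the result is true for n = i, so 3·3^i ≥ 12i^3.
Then 3·3^(i + 1) = 3·(3·3^i) ≥ 3·(12i^3).
Also, for i ≥ 7 we have 3·(12i^3) ≥ 12(i+1)^3, since 3 ≥ (1 + 1/i)^3 for all i ≥ 7.
Combining, 3·3^(i + 1) ≥ 12(i+1)^3.
By the principle of mathematical induction, the result holds for all n ≥ 7.
Hence the smallest such n₀ is 7.

n₀ = 7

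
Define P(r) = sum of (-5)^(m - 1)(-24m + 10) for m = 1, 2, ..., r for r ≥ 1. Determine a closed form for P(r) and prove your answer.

P(r) = (-5)^r(4r - 1) + 1

We claim P(r) = (-5)^r(4r - 1) + 1 for all r ≥ 1.
Base step (r = 1): P(1) = -14, and the closed form gives -14. They agree.
Inductive step: suppose the statement holds for some m ≥ 1, so P(m) = (-5)^m(4m - 1) + 1.
Then P(m+1) = P(m) + ((-5)^m(-24m - 14)) = ((-5)^m(4m - 1) + 1) + ((-5)^m(-24m - 14)).
Simplifying, P(m+1) = -20(-5)^m·m - 15(-5)^m + 1 = (-5)^(m+1)(4(m+1) - 1) + 1,
which is the closed form with r = m+1.
Hence, by induction on r, the claim holds for every r ≥ 1.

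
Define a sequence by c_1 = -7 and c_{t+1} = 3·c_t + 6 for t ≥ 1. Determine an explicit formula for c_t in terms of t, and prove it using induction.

Computing the first terms: c_1 = -7, c_2 = -15, c_3 = -39. This suggests c_t = -4·3^(t - 1) - 3.
When t = 1: the formula gives -7 = -7 = c_1.
For the inductive step, assume it holds for an arbitrary m ≥ 1, so c_m = -4·3^(m - 1) - 3.
Then c_{m+1} = 3·c_m + 6 = 3·(-4·3^(m - 1) - 3) + 6 = -4·3^m - 3 = -4·3^((m+1) - 1) - 3,
which is the claimed formula at t = m+1.
By induction, the statement is established for all t ≥ 1.

c_t = -4·3^(t - 1) - 3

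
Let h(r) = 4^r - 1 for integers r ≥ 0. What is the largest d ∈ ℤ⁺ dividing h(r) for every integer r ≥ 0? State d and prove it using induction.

d = 3

Computing the first values: h(0) = 0 and h(1) = 3; gcd(0, 3) = 3, so d ≤ 3.
We prove 3 | 4^r - 1 for all r ≥ 0 by induction on r.
When r = 0: h(0) = 0 = 3·(0), so 3 | h(0).
Inductive step: assume the claim holds for r = j, i.e. 3 | h(j). Then
h(j+1) = 4^(j+1) - 1 = 4·(4^j - 1) + 3 = 4·h(j) + 3. The first term is divisible by 3 by the inductive hypothesis, and 3 is divisible by 3. Hence 3 | h(j+1).
By induction, the statement is established for all r ≥ 0.
Therefore the largest such d is 3.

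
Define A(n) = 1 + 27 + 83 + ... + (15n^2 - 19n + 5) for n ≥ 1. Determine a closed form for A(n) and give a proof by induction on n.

We claim A(n) = n(5n^2 - 2n - 2) for all n ≥ 1.
Base case (n = 1): A(1) = 1, and the closed form gives 1. They agree.
Inductive step: suppose the statement holds for some r ≥ 1, so A(r) = r(5r^2 - 2r - 2).
Then A(r+1) = A(r) + (15r^2 + 11r + 1) = (r(5r^2 - 2r - 2)) + (15r^2 + 11r + 1).
Simplifying, A(r+1) = (r + 1)(5r^2 + 8r + 1) = (r+1)(5(r+1)^2 - 2(r+1) - 2),
which is the closed form with n = r+1.
This completes the induction.

A(n) = n(5n^2 - 2n - 2)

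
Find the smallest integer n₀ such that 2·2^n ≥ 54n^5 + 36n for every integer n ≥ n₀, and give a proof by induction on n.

At n = 29: 1073741824 < 1107603090, so the inequality fails and n₀ ≥ 30. We prove 2·2^n ≥ 54n^5 + 36n for all n ≥ 30.
For the base case n = 30: 2·2^n = 2147483648 and 54n^5 + 36n = 1312201080, so 2147483648 ≥ 1312201080.
For the inductive step, assume it holds for an arbitrary r ≥ 30, so 2·2^r ≥ 54r^5 + 36r.
Then 2·2^(r + 1) = 2·(2·2^r) ≥ 2·(54r^5 + 36r).
Also, for r ≥ 30 we have 2·(54r^5 + 36r) ≥ 54(r+1)^5 + 36(r+1), since 2·(54r^5 + 36r) − (54(r+1)^5 + 36(r+1)) = 54r^5 - 270r^4 - 540r^3 - 540r^2 - 234r - 90, which is nonnegative for all r ≥ 30.
Combining, 2·2^(r + 1) ≥ 54(r+1)^5 + 36(r+1).
By induction, the statement is established for all n ≥ 30.
Hence the smallest such n₀ is 30.

n₀ = 30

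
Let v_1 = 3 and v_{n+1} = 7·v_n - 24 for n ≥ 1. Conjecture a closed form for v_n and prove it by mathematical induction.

Computing the first terms: v_1 = 3, v_2 = -3, v_3 = -45. This suggests v_n = -7^(n - 1) + 4.
For the base case n = 1: the formula gives 3 = 3 = v_1.
Suppose the result is true for n = r, so v_r = -7^(r - 1) + 4.
Then v_{r+1} = 7·v_r - 24 = 7·(-7^(r - 1) + 4) - 24 = -7^r + 4 = -7^((r+1) - 1) + 4,
which is the claimed formula at n = r+1.
By the principle of mathematical induction, the result holds for all n ≥ 1.

v_n = -7^(n - 1) + 4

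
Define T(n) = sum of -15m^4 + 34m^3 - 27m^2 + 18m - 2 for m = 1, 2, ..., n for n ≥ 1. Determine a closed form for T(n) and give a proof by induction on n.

T(n) = -n(3n^4 - n^3 - 3n^2 - 4n - 3)

We claim T(n) = -n(3n^4 - n^3 - 3n^2 - 4n - 3) for all n ≥ 1.
For the base case n = 1: T(1) = 8, and the closed form gives 8. They agree.
For the inductive step, assume it holds for an arbitrary m ≥ 1, so T(m) = m(-3m^4 + m^3 + 3m^2 + 4m + 3).
Then T(m+1) = T(m) + (-15m^4 - 26m^3 - 15m^2 + 6m + 8) = (m(-3m^4 + m^3 + 3m^2 + 4m + 3)) + (-15m^4 - 26m^3 - 15m^2 + 6m + 8).
Simplifying, T(m+1) = -(m + 1)(3m^4 + 11m^3 + 12m^2 - m - 8) = -(m+1)(3(m+1)^4 - (m+1)^3 - 3(m+1)^2 - 4(m+1) - 3),
which is the closed form with n = m+1.
This completes the induction.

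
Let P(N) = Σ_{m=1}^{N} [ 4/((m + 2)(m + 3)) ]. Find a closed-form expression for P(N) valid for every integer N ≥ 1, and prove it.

We claim P(N) = 4N/(3(N + 3)) for all N ≥ 1.
For the base case N = 1: P(1) = 1/3, and the closed form gives 1/3. They agree.
For the inductive step, assume it holds for an arbitrary m ≥ 1, so P(m) = 4m/(3(m + 3)).
Then P(m+1) = P(m) + (4/((m + 3)(m + 4))) = (4m/(3(m + 3))) + (4/((m + 3)(m + 4))).
Simplifying, P(m+1) = 4(m + 1)/(3(m + 4)) = 4(m+1)/(3((m+1) + 3)),
which is the closed form with N = m+1.
By the principle of mathematical induction, the result holds for all N ≥ 1.

P(N) = 4N/(3(N + 3))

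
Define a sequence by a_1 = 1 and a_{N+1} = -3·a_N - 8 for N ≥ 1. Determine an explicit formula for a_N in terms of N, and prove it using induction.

a_N = -(-3)^N - 2

Computing the first terms: a_1 = 1, a_2 = -11, a_3 = 25. This suggests a_N = -(-3)^N - 2.
Base case (N = 1): the formula gives 1 = 1 = a_1.
Inductive step: assume the claim holds for N = m, so a_m = -(-3)^m - 2.
Then a_{m+1} = -3·a_m - 8 = -3·(-(-3)^m - 2) - 8 = -(-3)^(m + 1) - 2,
which is the claimed formula at N = m+1.
By the principle of mathematical induction, the result holds for all N ≥ 1.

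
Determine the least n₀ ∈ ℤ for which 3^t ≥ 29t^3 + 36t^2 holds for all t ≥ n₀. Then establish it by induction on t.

n₀ = 10

At t = 9: 19683 < 24057, so the inequality fails and n₀ ≥ 10. We prove 3^t ≥ 29t^3 + 36t^2 for all t ≥ 10.
When t = 10: 3^t = 59049 and 29t^3 + 36t^2 = 32600, so 59049 ≥ 32600.
Suppose the result is true for t = m, so 3^m ≥ 29m^3 + 36m^2.
Then 3^(m + 1) = 3·(3^m) ≥ 3·(29m^3 + 36m^2).
Also, for m ≥ 10 we have 3·(29m^3 + 36m^2) ≥ 29(m+1)^3 + 36(m+1)^2, since 3·(29m^3 + 36m^2) − (29(m+1)^3 + 36(m+1)^2) = 58m^3 - 15m^2 - 159m - 65, which is nonnegative for all m ≥ 10.
Combining, 3^(m + 1) ≥ 29(m+1)^3 + 36(m+1)^2.
By the principle of mathematical induction, the result holds for all t ≥ 10.
Hence the smallest such n₀ is 10.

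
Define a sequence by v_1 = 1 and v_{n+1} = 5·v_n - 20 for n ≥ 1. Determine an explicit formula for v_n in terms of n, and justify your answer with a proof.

v_n = -4·5^(n - 1) + 5

Computing the first terms: v_1 = 1, v_2 = -15, v_3 = -95. This suggests v_n = -4·5^(n - 1) + 5.
Base case (n = 1): the formula gives 1 = 1 = v_1.
Inductive step: assume the claim holds for n = p, so v_p = -4·5^(p - 1) + 5.
Then v_{p+1} = 5·v_p - 20 = 5·(-4·5^(p - 1) + 5) - 20 = -4·5^p + 5 = -4·5^((p+1) - 1) + 5,
which is the claimed formula at n = p+1.
Hence, by induction on n, the claim holds for every n ≥ 1.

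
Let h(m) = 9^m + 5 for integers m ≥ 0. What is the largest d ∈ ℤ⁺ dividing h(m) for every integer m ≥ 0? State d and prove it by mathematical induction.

d = 2

Computing the first values: h(0) = 6 and h(1) = 14; gcd(6, 14) = 2, so d ≤ 2.
We prove 2 | 9^m + 5 for all m ≥ 0 by induction on m.
When m = 0: h(0) = 6 = 2·(3), so 2 | h(0).
Inductive step: assume the claim holds for m = j, i.e. 2 | h(j). Then
h(j+1) = 9^(j+1) + 5 = 9·(9^j + 5) - 40 = 9·h(j) - 40. The first term is divisible by 2 by the inductive hypothesis, and -40 is divisible by 2. Hence 2 | h(j+1).
By induction, the statement is established for all m ≥ 0.
Therefore the largest such d is 2.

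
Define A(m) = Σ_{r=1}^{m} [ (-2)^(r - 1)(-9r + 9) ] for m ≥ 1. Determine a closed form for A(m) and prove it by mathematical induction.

A(m) = (-2)^m(3m - 2) + 2

We claim A(m) = (-2)^m(3m - 2) + 2 for all m ≥ 1.
Base case (m = 1): A(1) = 0, and the closed form gives 0. They agree.
Inductive step: assume the claim holds for m = r, so A(r) = (-2)^r(3r - 2) + 2.
Then A(r+1) = A(r) + (-9(-2)^r·r) = ((-2)^r(3r - 2) + 2) + (-9(-2)^r·r).
Simplifying, A(r+1) = -6(-2)^r·r - 2(-2)^r + 2 = (-2)^(r+1)(3(r+1) - 2) + 2,
which is the closed form with m = r+1.
By the principle of mathematical induction, the result holds for all m ≥ 1.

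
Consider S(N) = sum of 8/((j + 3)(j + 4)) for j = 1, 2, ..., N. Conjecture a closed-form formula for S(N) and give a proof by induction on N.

We claim S(N) = 2N/(N + 4) for all N ≥ 1.
Base case (N = 1): S(1) = 2/5, and the closed form gives 2/5. They agree.
For the inductive step, assume it holds for an arbitrary j ≥ 1, so S(j) = 2j/(j + 4).
Then S(j+1) = S(j) + (8/((j + 4)(j + 5))) = (2j/(j + 4)) + (8/((j + 4)(j + 5))).
Simplifying, S(j+1) = 2(j + 1)/(j + 5) = 2(j+1)/((j+1) + 4),
which is the closed form with N = j+1.
This completes the induction.

S(N) = 2N/(N + 4)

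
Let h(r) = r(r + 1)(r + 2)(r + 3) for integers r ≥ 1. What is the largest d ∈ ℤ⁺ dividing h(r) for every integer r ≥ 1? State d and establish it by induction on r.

d = 24

Computing the first values: h(1) = 24 and h(2) = 120; gcd(24, 120) = 24, so d ≤ 24.
We prove 24 | r(r + 1)(r + 2)(r + 3) for all r ≥ 1 by induction on r.
Base step (r = 1): h(1) = 24 = 24·(1), so 24 | h(1).
Inductive step: assume the claim holds for r = k, i.e. 24 | h(k). Then
h(k+1) − h(k) = (k+1)·(k+2)·(k+3)·(k+4) − k·(k+1)·(k+2)·(k+3) = (k+1)·(k+2)·(k+3)·[(k+4) − k] = 4·(k+1)·(k+2)·(k+3). The product of 3 consecutive integers is divisible by (3)! = 6, so h(k+1) − h(k) is divisible by 4·6 = 24. By the inductive hypothesis 24 | h(k), hence 24 | h(k+1).
Hence, by induction on r, the claim holds for every r ≥ 1.
Therefore the largest such d is 24.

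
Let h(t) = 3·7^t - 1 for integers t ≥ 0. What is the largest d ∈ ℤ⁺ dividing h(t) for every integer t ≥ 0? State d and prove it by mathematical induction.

Computing the first values: h(0) = 2 and h(1) = 20; gcd(2, 20) = 2, so d ≤ 2.
We prove 2 | 3·7^t - 1 for all t ≥ 0 by induction on t.
Base step (t = 0): h(0) = 2 = 2·(1), so 2 | h(0).
Suppose the result is true for t = k, i.e. 2 | h(k). Then
h(k+1) = 3·7^(k+1) - 1 = 7·(3·7^k - 1) + 6 = 7·h(k) + 6. The first term is divisible by 2 by the inductive hypothesis, and 6 is divisible by 2. Hence 2 | h(k+1).
By induction, the statement is established for all t ≥ 0.
Therefore the largest such d is 2.

d = 2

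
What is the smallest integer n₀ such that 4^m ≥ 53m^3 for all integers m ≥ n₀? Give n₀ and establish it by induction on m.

n₀ = 8

At m = 7: 16384 < 18179, so the inequality fails and n₀ ≥ 8. We prove 4^m ≥ 53m^3 for all m ≥ 8.
When m = 8: 4^m = 65536 and 53m^3 = 27136, so 65536 ≥ 27136.
Inductive step: suppose the statement holds for some i ≥ 8, so 4^i ≥ 53i^3.
Then 4^(i + 1) = 4·(4^i) ≥ 4·(53i^3).
Also, for i ≥ 8 we have 4·(53i^3) ≥ 53(i+1)^3, since 4 ≥ (1 + 1/i)^3 for all i ≥ 8.
Combining, 4^(i + 1) ≥ 53(i+1)^3.
This completes the induction.
Hence the smallest such n₀ is 8.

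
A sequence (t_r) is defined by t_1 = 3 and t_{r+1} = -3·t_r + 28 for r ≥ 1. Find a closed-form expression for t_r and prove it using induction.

t_r = -4(-3)^(r - 1) + 7

Computing the first terms: t_1 = 3, t_2 = 19, t_3 = -29. This suggests t_r = -4(-3)^(r - 1) + 7.
For the base case r = 1: the formula gives 3 = 3 = t_1.
Inductive step: assume the claim holds for r = p, so t_p = -4(-3)^(p - 1) + 7.
Then t_{p+1} = -3·t_p + 28 = -3·(-4(-3)^(p - 1) + 7) + 28 = -4(-3)^p + 7 = -4(-3)^((p+1) - 1) + 7,
which is the claimed formula at r = p+1.
Hence, by induction on r, the claim holds for every r ≥ 1.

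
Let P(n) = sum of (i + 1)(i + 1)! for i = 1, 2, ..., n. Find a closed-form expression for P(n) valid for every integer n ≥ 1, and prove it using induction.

We claim P(n) = (n + 2)! - 2 for all n ≥ 1.
Base step (n = 1): P(1) = 4, and the closed form gives 4. They agree.
For the inductive step, assume it holds for an arbitrary i ≥ 1, so P(i) = (i + 2)! - 2.
Then P(i+1) = P(i) + ((i + 2)(i + 2)!) = ((i + 2)! - 2) + ((i + 2)(i + 2)!).
Simplifying, P(i+1) = ((i+1) + 2)! - 2,
which is the closed form with n = i+1.
Hence, by induction on n, the claim holds for every n ≥ 1.

P(n) = (n + 2)! - 2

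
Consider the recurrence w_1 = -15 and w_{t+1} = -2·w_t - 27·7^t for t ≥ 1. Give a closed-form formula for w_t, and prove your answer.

w_t = -3(-2)^t - 3·7^t

Computing the first terms: w_1 = -15, w_2 = -159, w_3 = -1005. This suggests w_t = -3(-2)^t - 3·7^t.
Base step (t = 1): the formula gives -15 = -15 = w_1.
Inductive step: assume the claim holds for t = m, so w_m = -3(-2)^m - 3·7^m.
Then w_{m+1} = -2·w_m - 27·7^m = -2·(-3(-2)^m - 3·7^m) - 27·7^m = -3(-2)^(m + 1) - 3·7^(m + 1),
which is the claimed formula at t = m+1.
By induction, the statement is established for all t ≥ 1.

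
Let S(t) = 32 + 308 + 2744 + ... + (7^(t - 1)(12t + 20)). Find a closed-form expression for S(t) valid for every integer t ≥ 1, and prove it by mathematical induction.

We claim S(t) = 7^t(2t + 3) - 3 for all t ≥ 1.
For the base case t = 1: S(1) = 32, and the closed form gives 32. They agree.
For the inductive step, assume it holds for an arbitrary k ≥ 1, so S(k) = 7^k(2k + 3) - 3.
Then S(k+1) = S(k) + (7^k(12k + 32)) = (7^k(2k + 3) - 3) + (7^k(12k + 32)).
Simplifying, S(k+1) = 14·7^k·k + 35·7^k - 3 = 7^(k+1)(2(k+1) + 3) - 3,
which is the closed form with t = k+1.
This completes the induction.

S(t) = 7^t(2t + 3) - 3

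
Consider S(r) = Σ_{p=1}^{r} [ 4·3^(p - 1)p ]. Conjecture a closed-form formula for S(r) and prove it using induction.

S(r) = 3^r(2r - 1) + 1

We claim S(r) = 3^r(2r - 1) + 1 for all r ≥ 1.
When r = 1: S(1) = 4, and the closed form gives 4. They agree.
For the inductive step, assume it holds for an arbitrary p ≥ 1, so S(p) = 3^p(2p - 1) + 1.
Then S(p+1) = S(p) + (4·3^p(p + 1)) = (3^p(2p - 1) + 1) + (4·3^p(p + 1)).
Simplifying, S(p+1) = 6·3^p·p + 3·3^p + 1 = 3^(p+1)(2(p+1) - 1) + 1,
which is the closed form with r = p+1.
Hence, by induction on r, the claim holds for every r ≥ 1.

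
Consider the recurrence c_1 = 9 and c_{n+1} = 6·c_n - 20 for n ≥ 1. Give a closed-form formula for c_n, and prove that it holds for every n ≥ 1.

Computing the first terms: c_1 = 9, c_2 = 34, c_3 = 184. This suggests c_n = 5·6^(n - 1) + 4.
Base case (n = 1): the formula gives 9 = 9 = c_1.
For the inductive step, assume it holds for an arbitrary k ≥ 1, so c_k = 5·6^(k - 1) + 4.
Then c_{k+1} = 6·c_k - 20 = 6·(5·6^(k - 1) + 4) - 20 = 5·6^k + 4 = 5·6^((k+1) - 1) + 4,
which is the claimed formula at n = k+1.
By the principle of mathematical induction, the result holds for all n ≥ 1.

c_n = 5·6^(n - 1) + 4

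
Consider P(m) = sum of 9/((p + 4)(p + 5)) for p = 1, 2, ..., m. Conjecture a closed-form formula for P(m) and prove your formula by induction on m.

We claim P(m) = 9m/(5(m + 5)) for all m ≥ 1.
For the base case m = 1: P(1) = 3/10, and the closed form gives 3/10. They agree.
Inductive step: suppose the statement holds for some p ≥ 1, so P(p) = 9p/(5(p + 5)).
Then P(p+1) = P(p) + (9/((p + 5)(p + 6))) = (9p/(5(p + 5))) + (9/((p + 5)(p + 6))).
Simplifying, P(p+1) = 9(p + 1)/(5(p + 6)) = 9(p+1)/(5((p+1) + 5)),
which is the closed form with m = p+1.
This completes the induction.

P(m) = 9m/(5(m + 5))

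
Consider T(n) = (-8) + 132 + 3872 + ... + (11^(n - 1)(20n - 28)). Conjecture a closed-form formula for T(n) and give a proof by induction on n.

We claim T(n) = 11^n(2n - 3) + 3 for all n ≥ 1.
For the base case n = 1: T(1) = -8, and the closed form gives -8. They agree.
For the inductive step, assume it holds for an arbitrary k ≥ 1, so T(k) = 11^k(2k - 3) + 3.
Then T(k+1) = T(k) + (11^k(20k - 8)) = (11^k(2k - 3) + 3) + (11^k(20k - 8)).
Simplifying, T(k+1) = 22·11^k·k - 11·11^k + 3 = 11^(k+1)(2(k+1) - 3) + 3,
which is the closed form with n = k+1.
Hence, by induction on n, the claim holds for every n ≥ 1.

T(n) = 11^n(2n - 3) + 3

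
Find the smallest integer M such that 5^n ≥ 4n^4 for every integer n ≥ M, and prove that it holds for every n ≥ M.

At n = 4: 625 < 1024, so the inequality fails and M ≥ 5. We prove 5^n ≥ 4n^4 for all n ≥ 5.
For the base case n = 5: 5^n = 3125 and 4n^4 = 2500, so 3125 ≥ 2500.
For the inductive step, assume it holds for an arbitrary m ≥ 5, so 5^m ≥ 4m^4.
Then 5^(m + 1) = 5·(5^m) ≥ 5·(4m^4).
Also, for m ≥ 5 we have 5·(4m^4) ≥ 4(m+1)^4, since 5 ≥ (1 + 1/m)^4 for all m ≥ 5.
Combining, 5^(m + 1) ≥ 4(m+1)^4.
This completes the induction.
Hence the smallest such M is 5.

M = 5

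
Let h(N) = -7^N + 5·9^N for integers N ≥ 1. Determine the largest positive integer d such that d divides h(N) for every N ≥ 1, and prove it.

Computing the first values: h(1) = 38 and h(2) = 356; gcd(38, 356) = 2, so d ≤ 2.
We prove 2 | -7^N + 5·9^N for all N ≥ 1 by induction on N.
For the base case N = 1: h(1) = 38 = 2·(19), so 2 | h(1).
Inductive step: assume the claim holds for N = i, i.e. 2 | h(i). Then
h(i+1) − 9·h(i) = (-7^(i+1) + 5·9^(i+1)) − 9·(-7^i + 5·9^i) = (-1)·7^i·(7 − 9) = (2)·7^i. Since 2 | h(i) by the inductive hypothesis, 2 | 9·h(i); and 2 | 2 since 2 = 2·1. Therefore 2 | h(i+1).
By induction, the statement is established for all N ≥ 1.
Therefore the largest such d is 2.

d = 2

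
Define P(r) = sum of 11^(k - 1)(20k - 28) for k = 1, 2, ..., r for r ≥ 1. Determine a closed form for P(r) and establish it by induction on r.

We claim P(r) = 11^r(2r - 3) + 3 for all r ≥ 1.
Base step (r = 1): P(1) = -8, and the closed form gives -8. They agree.
Suppose the result is true for r = k, so P(k) = 11^k(2k - 3) + 3.
Then P(k+1) = P(k) + (11^k(20k - 8)) = (11^k(2k - 3) + 3) + (11^k(20k - 8)).
Simplifying, P(k+1) = 22·11^k·k - 11·11^k + 3 = 11^(k+1)(2(k+1) - 3) + 3,
which is the closed form with r = k+1.
By the principle of mathematical induction, the result holds for all r ≥ 1.

P(r) = 11^r(2r - 3) + 3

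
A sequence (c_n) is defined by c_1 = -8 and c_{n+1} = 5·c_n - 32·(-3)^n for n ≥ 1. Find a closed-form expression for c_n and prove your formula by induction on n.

c_n = 4(-3)^n + 4·5^(n - 1)

Computing the first terms: c_1 = -8, c_2 = 56, c_3 = -8. This suggests c_n = 4(-3)^n + 4·5^(n - 1).
Base case (n = 1): the formula gives -8 = -8 = c_1.
Inductive step: assume the claim holds for n = m, so c_m = 4(-3)^m + 4·5^(m - 1).
Then c_{m+1} = 5·c_m - 32·(-3)^m = 5·(4(-3)^m + 4·5^(m - 1)) - 32·(-3)^m = 4(-3)^(m + 1) + 4·5^m = 4(-3)^(m+1) + 4·5^((m+1) - 1),
which is the claimed formula at n = m+1.
Hence, by induction on n, the claim holds for every n ≥ 1.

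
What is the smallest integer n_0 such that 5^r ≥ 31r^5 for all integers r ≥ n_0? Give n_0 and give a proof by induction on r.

n_0 = 9

At r = 8: 390625 < 1015808, so the inequality fails and n_0 ≥ 9. We prove 5^r ≥ 31r^5 for all r ≥ 9.
Base case (r = 9): 5^r = 1953125 and 31r^5 = 1830519, so 1953125 ≥ 1830519.
Inductive step: suppose the statement holds for some k ≥ 9, so 5^k ≥ 31k^5.
Then 5^(k + 1) = 5·(5^k) ≥ 5·(31k^5).
Also, for k ≥ 9 we have 5·(31k^5) ≥ 31(k+1)^5, since 5 ≥ (1 + 1/k)^5 for all k ≥ 9.
Combining, 5^(k + 1) ≥ 31(k+1)^5.
By induction, the statement is established for all r ≥ 9.
Hence the smallest such n_0 is 9.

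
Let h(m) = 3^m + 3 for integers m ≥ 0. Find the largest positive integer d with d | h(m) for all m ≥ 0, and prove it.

Computing the first values: h(0) = 4 and h(1) = 6; gcd(4, 6) = 2, so d ≤ 2.
We prove 2 | 3^m + 3 for all m ≥ 0 by induction on m.
Base step (m = 0): h(0) = 4 = 2·(2), so 2 | h(0).
Inductive step: suppose the statement holds for some r ≥ 0, i.e. 2 | h(r). Then
h(r+1) = 3^(r+1) + 3 = 3·(3^r + 3) - 6 = 3·h(r) - 6. The first term is divisible by 2 by the inductive hypothesis, and -6 is divisible by 2. Hence 2 | h(r+1).
By the principle of mathematical induction, the result holds for all m ≥ 0.
Therefore the largest such d is 2.

d = 2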